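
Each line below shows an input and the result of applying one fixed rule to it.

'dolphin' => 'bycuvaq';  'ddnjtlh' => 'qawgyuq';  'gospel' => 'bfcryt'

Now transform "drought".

ebhtugq

Each output is the input with this applied: move the first character to the end, then shift every letter 13 places forward in the alphabet (wrapping around) — i.e. ROT13.
"drought" → "ebhtugq".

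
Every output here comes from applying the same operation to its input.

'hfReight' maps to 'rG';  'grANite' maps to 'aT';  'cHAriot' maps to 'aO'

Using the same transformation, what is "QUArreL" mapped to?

The transformation: keep one character in every 3, starting at position 3 (positions 3rd, 6th, 9th, ...), then flip the case of every letter.
On "QUArreL": the first step gives "Ae", and the second then gives "aE".

aE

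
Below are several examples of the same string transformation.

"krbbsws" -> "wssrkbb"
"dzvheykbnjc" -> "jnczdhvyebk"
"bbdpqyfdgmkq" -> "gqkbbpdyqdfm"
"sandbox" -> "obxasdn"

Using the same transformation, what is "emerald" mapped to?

What's happening: swap each adjacent pair of characters (1↔2, 3↔4, ...), then move the last 3 characters to the front (rotate right by 3).
"emerald" → "ladmere".

ladmere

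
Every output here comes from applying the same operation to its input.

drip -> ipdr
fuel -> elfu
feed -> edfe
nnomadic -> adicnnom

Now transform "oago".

gooa

The rule is to swap the front and back halves of the string.
On "oago" that produces "gooa".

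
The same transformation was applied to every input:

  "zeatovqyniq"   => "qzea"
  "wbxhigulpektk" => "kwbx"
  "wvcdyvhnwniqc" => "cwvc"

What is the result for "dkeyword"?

Each output is the input with this applied: move the last character to the front, then keep only the first 4 characters.
Working it through for "dkeyword": intermediate "ddkeywor", final "ddke".
(Check on "zeatovqyniq": → "qzeatovqyni" → "qzea" ✓)

ddke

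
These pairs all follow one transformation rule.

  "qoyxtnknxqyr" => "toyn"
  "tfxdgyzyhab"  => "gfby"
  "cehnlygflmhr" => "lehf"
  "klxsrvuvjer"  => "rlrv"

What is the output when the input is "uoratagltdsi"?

In each case the input is transformed by: keep one character in every 3, starting at position 2 (positions 2nd, 5th, 8th, ...), then swap each adjacent pair of characters (1↔2, 3↔4, ...).
Starting from "uoratagltdsi": after the first operation, "otls"; after the second, "tosl".

tosl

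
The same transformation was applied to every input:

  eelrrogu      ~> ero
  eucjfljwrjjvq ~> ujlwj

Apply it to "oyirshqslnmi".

Rule — keep every other character starting from the second (positions 2nd, 4th, 6th, ...), then delete the last character.
For "oyirshqslnmi" the result is "yrhsn".
(Check on "eucjfljwrjjvq": → "ujlwjv" → "ujlwj" ✓)

yrhsn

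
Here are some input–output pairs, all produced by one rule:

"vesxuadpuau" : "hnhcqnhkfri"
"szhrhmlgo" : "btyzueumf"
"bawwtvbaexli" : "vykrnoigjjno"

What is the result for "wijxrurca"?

Each output is the input with this applied: shift every letter 13 places forward in the alphabet (wrapping around) — i.e. ROT13, then reverse the string.
"wijxrurca" → "jvwkehepn" → "npehekwvj".

npehekwvj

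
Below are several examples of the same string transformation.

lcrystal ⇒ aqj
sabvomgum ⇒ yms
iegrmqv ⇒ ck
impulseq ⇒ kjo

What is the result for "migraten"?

Looking at the pairs, the operation is to shift every letter 2 places backward in the alphabet (wrapping around), then keep one character in every 3, starting at position 2 (positions 2nd, 5th, 8th, ...).
"migraten" → "gyl".

gyl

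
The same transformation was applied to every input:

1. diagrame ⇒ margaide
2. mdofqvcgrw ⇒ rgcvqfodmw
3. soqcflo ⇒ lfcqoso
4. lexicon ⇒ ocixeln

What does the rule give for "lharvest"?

Rule — reverse the string, then move the first character to the end.
Applying that to "lharvest" gives "sevrahlt".
(Check on "soqcflo": → "olfcqos" → "lfcqoso" ✓)

sevrahlt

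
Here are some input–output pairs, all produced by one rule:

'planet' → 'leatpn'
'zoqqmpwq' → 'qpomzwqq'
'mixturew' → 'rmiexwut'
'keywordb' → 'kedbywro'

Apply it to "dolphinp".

lihdppon

Looking at the pairs, the operation is to sort the characters into reverse alphabetical order, then swap the front and back halves of the string.
Applying that to "dolphinp" gives "lihdppon".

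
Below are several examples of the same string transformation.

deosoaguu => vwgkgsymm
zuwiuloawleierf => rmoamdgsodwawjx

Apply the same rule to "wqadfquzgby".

What's happening: shift every letter 8 places backward in the alphabet (wrapping around).
Applying that to "wqadfquzgby" gives "oisvximrytq".

oisvximrytq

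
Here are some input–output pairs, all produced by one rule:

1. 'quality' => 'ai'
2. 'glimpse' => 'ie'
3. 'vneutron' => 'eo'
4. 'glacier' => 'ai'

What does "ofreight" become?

oi

The transformation: keep every other character starting from the first (positions 1st, 3rd, 5th, ...), then keep only the vowels.
On "ofreight": the first step gives "orih", and the second then gives "oi".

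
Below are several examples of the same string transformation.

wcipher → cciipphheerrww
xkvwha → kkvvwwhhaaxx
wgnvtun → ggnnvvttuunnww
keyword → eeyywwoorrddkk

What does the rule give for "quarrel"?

uuaarrrreellqq

Looking at the pairs, the operation is to double every character, then move the first 2 characters to the end (rotate left by 2).
For "quarrel", step one produces "qquuaarrrreell"; step two turns that into "uuaarrrreellqq".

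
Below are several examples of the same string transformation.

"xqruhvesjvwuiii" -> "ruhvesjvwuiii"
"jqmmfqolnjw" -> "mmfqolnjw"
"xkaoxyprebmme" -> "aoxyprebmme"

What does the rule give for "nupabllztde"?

pabllztde

The rule is to delete the first 2 characters.
For "nupabllztde" the result is "pabllztde".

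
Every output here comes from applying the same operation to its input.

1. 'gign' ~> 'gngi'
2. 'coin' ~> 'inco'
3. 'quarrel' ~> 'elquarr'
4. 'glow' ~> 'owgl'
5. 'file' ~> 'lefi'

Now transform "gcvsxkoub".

Looking at the pairs, the operation is to move the last 2 characters to the front (rotate right by 2).
Applying that to "gcvsxkoub" gives "ubgcvsxko".

ubgcvsxko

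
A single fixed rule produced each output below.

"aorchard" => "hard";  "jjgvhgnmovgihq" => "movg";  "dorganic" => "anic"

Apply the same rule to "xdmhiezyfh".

ezyf

Rule — swap the front and back halves of the string, then keep only the first 4 characters.
On "xdmhiezyfh": the first step gives "ezyfhxdmhi", and the second then gives "ezyf".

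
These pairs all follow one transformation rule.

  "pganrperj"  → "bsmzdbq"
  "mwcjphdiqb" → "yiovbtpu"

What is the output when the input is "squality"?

ecgmxu

The pattern: delete the last 2 characters, then shift every letter 12 places forward in the alphabet (wrapping around).
Applying both steps to "squality": "squali", then "ecgmxu".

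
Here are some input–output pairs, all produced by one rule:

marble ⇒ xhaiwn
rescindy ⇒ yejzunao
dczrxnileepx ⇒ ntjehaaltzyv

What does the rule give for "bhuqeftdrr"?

mabpznnxdq

Each output is the input with this applied: shift every letter 4 places backward in the alphabet (wrapping around), then move the first 3 characters to the end (rotate left by 3).
Applying both steps to "bhuqeftdrr": "xdqmabpznn", then "mabpznnxdq".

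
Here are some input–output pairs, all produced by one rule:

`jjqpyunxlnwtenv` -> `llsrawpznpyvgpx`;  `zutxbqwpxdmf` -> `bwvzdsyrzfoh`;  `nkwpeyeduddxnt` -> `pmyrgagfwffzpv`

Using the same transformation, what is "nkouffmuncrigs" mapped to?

The rule is to shift every letter 2 places forward in the alphabet (wrapping around).
Doing the same to "nkouffmuncrigs": "pmqwhhowpetkiu".

pmqwhhowpetkiu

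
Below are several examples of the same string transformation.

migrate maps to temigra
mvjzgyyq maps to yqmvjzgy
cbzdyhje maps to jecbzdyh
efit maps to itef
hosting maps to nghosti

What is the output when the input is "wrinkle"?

What's happening: move the last 2 characters to the front (rotate right by 2).
On "wrinkle" that produces "lewrink".

lewrink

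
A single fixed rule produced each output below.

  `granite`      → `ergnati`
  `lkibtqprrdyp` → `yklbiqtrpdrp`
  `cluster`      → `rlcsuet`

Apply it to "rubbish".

The pattern: swap each adjacent pair of characters (1↔2, 3↔4, ...), then move the last character to the front.
On "rubbish": the first step gives "urbbsih", and the second then gives "hurbbsi".
(Check on "lkibtqprrdyp": → "klbiqtrpdrpy" → "yklbiqtrpdrp" ✓)

hurbbsi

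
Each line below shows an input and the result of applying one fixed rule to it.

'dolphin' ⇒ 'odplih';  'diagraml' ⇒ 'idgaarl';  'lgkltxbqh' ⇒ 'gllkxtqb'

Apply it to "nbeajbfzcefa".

The rule is to swap each adjacent pair of characters (1↔2, 3↔4, ...), then delete the last character.
"nbeajbfzcefa" → "bnaebjzfecaf" → "bnaebjzfeca".

bnaebjzfeca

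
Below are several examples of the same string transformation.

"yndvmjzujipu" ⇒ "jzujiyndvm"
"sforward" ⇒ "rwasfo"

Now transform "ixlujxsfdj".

Rule — delete the last 2 characters, then swap the front and back halves of the string.
On "ixlujxsfdj": the first step gives "ixlujxsf", and the second then gives "jxsfixlu".

jxsfixlu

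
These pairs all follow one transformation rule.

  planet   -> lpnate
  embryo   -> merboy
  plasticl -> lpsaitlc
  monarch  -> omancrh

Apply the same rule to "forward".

Rule — swap each adjacent pair of characters (1↔2, 3↔4, ...).
Applying that to "forward" gives "ofwrrad".

ofwrrad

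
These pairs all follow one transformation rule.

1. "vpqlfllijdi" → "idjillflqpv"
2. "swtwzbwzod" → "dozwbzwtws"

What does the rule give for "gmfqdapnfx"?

xfnpadqfmg

Rule — reverse the string.
For "gmfqdapnfx" the result is "xfnpadqfmg".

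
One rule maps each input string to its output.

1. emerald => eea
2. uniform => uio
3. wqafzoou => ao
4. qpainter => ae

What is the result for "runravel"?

The transformation: keep every other character starting from the first (positions 1st, 3rd, 5th, ...), then keep only the vowels.
For "runravel", step one produces "rnae"; step two turns that into "ae".
(Check on "qpainter": → "qane" → "ae" ✓)

ae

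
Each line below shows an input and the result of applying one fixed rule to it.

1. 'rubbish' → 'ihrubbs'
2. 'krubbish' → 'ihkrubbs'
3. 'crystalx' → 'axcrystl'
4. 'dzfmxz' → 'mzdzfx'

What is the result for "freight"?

Rule — move the last 2 characters to the front (rotate right by 2), then swap the first and last characters.
"freight" → "htfreig" → "gtfreih".

gtfreih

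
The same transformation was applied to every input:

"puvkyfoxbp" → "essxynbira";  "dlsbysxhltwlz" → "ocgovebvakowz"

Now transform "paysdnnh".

Looking at the pairs, the operation is to move the last 2 characters to the front (rotate right by 2), then shift every letter 3 places forward in the alphabet (wrapping around).
Applying both steps to "paysdnnh": "nhpaysdn", then "qksdbvgq".

qksdbvgq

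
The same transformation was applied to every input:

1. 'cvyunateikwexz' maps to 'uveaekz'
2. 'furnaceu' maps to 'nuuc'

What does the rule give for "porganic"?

Each output is the input with this applied: keep every other character starting from the second (positions 2nd, 4th, 6th, ...), then swap each adjacent pair of characters (1↔2, 3↔4, ...).
On "porganic" that produces "gocn".

gocn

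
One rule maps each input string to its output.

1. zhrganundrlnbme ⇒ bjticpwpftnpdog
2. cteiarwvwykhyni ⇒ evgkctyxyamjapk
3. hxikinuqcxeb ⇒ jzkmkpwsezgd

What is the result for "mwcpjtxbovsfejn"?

The transformation: shift every letter 2 places forward in the alphabet (wrapping around).
So "mwcpjtxbovsfejn" becomes "oyerlvzdqxuhglp".

oyerlvzdqxuhglp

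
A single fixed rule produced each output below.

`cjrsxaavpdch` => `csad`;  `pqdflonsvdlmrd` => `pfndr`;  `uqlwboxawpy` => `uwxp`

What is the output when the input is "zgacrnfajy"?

zcfy

The pattern: keep one character in every 3, starting at position 1 (positions 1st, 4th, 7th, ...).
On "zgacrnfajy" that produces "zcfy".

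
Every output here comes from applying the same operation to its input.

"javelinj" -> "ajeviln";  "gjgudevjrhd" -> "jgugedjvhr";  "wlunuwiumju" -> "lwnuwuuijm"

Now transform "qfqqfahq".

What's happening: delete the last character, then swap each adjacent pair of characters (1↔2, 3↔4, ...).
For "qfqqfahq", step one produces "qfqqfah"; step two turns that into "fqqqafh".

fqqqafh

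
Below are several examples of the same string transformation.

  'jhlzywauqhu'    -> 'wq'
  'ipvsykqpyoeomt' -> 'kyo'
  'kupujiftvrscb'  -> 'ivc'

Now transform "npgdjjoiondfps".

jof

Each output is the input with this applied: keep one character in every 3, starting at position 3 (positions 3rd, 6th, 9th, ...), then delete the first character.
"npgdjjoiondfps" → "gjof" → "jof".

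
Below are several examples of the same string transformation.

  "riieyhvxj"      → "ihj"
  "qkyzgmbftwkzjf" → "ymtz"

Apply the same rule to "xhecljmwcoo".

Looking at the pairs, the operation is to keep one character in every 3, starting at position 3 (positions 3rd, 6th, 9th, ...).
Doing the same to "xhecljmwcoo": "ejc".

ejc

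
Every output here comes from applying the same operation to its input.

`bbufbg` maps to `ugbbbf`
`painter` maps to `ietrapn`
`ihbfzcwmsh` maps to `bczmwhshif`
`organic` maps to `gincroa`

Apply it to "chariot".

Looking at the pairs, the operation is to swap each adjacent pair of characters (1↔2, 3↔4, ...), then move the first 3 characters to the end (rotate left by 3).
Starting from "chariot": after the first operation, "hcraoit"; after the second, "aoithcr".

aoithcr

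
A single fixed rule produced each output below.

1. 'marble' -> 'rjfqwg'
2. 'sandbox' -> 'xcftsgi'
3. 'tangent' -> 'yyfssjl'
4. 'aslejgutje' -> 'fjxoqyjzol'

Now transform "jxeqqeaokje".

Looking at the pairs, the operation is to take characters alternately from the front and the back (1st, last, 2nd, 2nd-last, ...), then shift every letter 5 places forward in the alphabet (wrapping around).
Applying both steps to "jxeqqeaokje": "jexjekqoqae", then "ojcojpvtvfj".

ojcojpvtvfj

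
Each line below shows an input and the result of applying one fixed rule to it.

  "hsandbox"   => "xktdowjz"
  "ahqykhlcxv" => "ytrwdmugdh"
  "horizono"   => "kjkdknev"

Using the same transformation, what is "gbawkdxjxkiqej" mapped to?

mafcxwsgztftge

What's happening: move the last 3 characters to the front (rotate right by 3), then shift every letter 4 places backward in the alphabet (wrapping around).
On "gbawkdxjxkiqej": the first step gives "qejgbawkdxjxki", and the second then gives "mafcxwsgztftge".
(Check on "ahqykhlcxv": → "cxvahqykhl" → "ytrwdmugdh" ✓)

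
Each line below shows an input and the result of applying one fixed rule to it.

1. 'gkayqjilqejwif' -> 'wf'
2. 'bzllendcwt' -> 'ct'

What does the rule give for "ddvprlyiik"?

ik

Rule — keep every other character starting from the second (positions 2nd, 4th, 6th, ...), then keep only the last 2 characters.
"ddvprlyiik" → "dplik" → "ik".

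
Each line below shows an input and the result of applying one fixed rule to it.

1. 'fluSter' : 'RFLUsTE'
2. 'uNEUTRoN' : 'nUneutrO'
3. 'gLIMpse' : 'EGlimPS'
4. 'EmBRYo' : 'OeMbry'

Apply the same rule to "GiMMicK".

Looking at the pairs, the operation is to move the last character to the front, then flip the case of every letter.
"GiMMicK" → "KGiMMic" → "kgImmIC".

kgImmIC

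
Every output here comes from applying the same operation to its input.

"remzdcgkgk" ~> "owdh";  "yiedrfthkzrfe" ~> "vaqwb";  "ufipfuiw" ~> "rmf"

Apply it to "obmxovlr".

lui

The rule is to shift every letter 3 places backward in the alphabet (wrapping around), then keep one character in every 3, starting at position 1 (positions 1st, 4th, 7th, ...).
Working it through for "obmxovlr": intermediate "lyjulsio", final "lui".
(Check on "yiedrfthkzrfe": → "vfbaocqehwocb" → "vaqwb" ✓)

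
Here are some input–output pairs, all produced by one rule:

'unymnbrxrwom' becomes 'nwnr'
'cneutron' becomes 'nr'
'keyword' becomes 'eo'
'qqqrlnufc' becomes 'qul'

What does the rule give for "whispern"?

Rule — take characters alternately from the front and the back (1st, last, 2nd, 2nd-last, ...), then keep one character in every 3, starting at position 3 (positions 3rd, 6th, 9th, ...).
Applying both steps to "whispern": "wnhriesp", then "he".
(Check on "qqqrlnufc": → "qcqfqurnl" → "qul" ✓)

he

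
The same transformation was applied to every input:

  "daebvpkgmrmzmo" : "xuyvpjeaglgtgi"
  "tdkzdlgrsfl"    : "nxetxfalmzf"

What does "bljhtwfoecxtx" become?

Looking at the pairs, the operation is to shift every letter 6 places backward in the alphabet (wrapping around).
Doing the same to "bljhtwfoecxtx": "vfdbnqziywrnr".

vfdbnqziywrnr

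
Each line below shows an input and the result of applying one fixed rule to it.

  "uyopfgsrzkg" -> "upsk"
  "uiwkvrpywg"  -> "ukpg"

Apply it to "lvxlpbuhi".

llu

The pattern: keep one character in every 3, starting at position 1 (positions 1st, 4th, 7th, ...).
For "lvxlpbuhi" the result is "llu".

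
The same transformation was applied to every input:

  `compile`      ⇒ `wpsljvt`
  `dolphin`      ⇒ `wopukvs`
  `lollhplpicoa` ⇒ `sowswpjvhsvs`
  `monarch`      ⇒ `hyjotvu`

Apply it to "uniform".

In each case the input is transformed by: move the first 3 characters to the end (rotate left by 3), then shift every letter 7 places forward in the alphabet (wrapping around).
"uniform" → "mvytbup".

mvytbup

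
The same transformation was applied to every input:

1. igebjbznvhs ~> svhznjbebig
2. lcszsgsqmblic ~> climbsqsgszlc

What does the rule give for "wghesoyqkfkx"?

kxkfyqsohewg

What's happening: swap each adjacent pair of characters (1↔2, 3↔4, ...), then reverse the string.
Applying both steps to "wghesoyqkfkx": "gwehosqyfkxk", then "kxkfyqsohewg".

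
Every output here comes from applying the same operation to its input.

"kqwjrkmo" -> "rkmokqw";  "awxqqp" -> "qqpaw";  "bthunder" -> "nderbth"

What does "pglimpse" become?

mpsepgl

The pattern: swap the front and back halves of the string, then delete the last character.
For "pglimpse" the result is "mpsepgl".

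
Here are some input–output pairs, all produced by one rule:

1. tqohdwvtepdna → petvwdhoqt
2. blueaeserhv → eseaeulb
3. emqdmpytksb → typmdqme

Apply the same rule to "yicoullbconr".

What's happening: reverse the string, then delete the first 3 characters.
So "yicoullbconr" becomes "cblluociy".
(Check on "emqdmpytksb": → "bsktypmdqme" → "typmdqme" ✓)

cblluociy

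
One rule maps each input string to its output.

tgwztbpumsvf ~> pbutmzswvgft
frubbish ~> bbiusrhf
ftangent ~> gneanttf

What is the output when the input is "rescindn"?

Rule — swap the front and back halves of the string, then take characters alternately from the front and the back (1st, last, 2nd, 2nd-last, ...).
So "rescindn" becomes "icnsdenr".

icnsdenr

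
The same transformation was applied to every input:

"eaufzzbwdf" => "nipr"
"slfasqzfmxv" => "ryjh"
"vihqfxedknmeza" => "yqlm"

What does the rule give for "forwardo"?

mdpa

Rule — shift every letter 12 places forward in the alphabet (wrapping around), then keep only the last 4 characters.
On "forwardo" that produces "mdpa".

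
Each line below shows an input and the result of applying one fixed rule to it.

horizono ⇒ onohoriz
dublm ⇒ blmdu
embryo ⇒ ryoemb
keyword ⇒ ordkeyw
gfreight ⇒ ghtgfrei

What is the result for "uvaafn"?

afnuva

Looking at the pairs, the operation is to move the last 3 characters to the front (rotate right by 3).
"uvaafn" → "afnuva".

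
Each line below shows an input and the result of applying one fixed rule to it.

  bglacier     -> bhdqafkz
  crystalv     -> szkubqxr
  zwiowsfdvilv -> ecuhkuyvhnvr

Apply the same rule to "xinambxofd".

Rule — swap the front and back halves of the string, then shift every letter 1 place backward in the alphabet (wrapping around).
Working it through for "xinambxofd": intermediate "bxofdxinam", final "awnecwhmzl".
(Check on "zwiowsfdvilv": → "fdvilvzwiows" → "ecuhkuyvhnvr" ✓)

awnecwhmzl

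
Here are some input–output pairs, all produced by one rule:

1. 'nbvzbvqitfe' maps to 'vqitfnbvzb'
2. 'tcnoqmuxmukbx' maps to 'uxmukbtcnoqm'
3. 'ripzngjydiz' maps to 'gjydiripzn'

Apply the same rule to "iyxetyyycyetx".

yycyetiyxety

The rule is to delete the last character, then swap the front and back halves of the string.
For "iyxetyyycyetx", step one produces "iyxetyyycyet"; step two turns that into "yycyetiyxety".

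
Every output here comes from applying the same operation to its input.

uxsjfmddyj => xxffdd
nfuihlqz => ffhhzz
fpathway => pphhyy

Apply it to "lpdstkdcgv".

What's happening: keep one character in every 3, starting at position 2 (positions 2nd, 5th, 8th, ...), then double every character.
"lpdstkdcgv" → "ppttcc".
(Check on "uxsjfmddyj": → "xfd" → "xxffdd" ✓)

ppttcc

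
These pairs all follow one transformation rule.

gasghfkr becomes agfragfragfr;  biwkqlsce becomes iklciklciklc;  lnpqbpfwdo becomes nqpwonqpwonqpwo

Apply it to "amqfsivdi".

mfidmfidmfid

Looking at the pairs, the operation is to keep every other character starting from the second (positions 2nd, 4th, 6th, ...), then write the whole string 3 times in a row.
For "amqfsivdi", step one produces "mfid"; step two turns that into "mfidmfidmfid".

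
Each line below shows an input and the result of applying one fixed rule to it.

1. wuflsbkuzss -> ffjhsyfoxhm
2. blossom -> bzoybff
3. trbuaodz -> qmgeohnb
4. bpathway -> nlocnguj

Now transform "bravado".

The pattern: move the last 2 characters to the front (rotate right by 2), then shift every letter 13 places forward in the alphabet (wrapping around) — i.e. ROT13.
On "bravado": the first step gives "dobrava", and the second then gives "qboenin".

qboenin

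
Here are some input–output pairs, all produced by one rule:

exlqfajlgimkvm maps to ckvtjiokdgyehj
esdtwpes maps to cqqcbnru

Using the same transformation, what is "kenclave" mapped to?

icctlyaj

Looking at the pairs, the operation is to shift every letter 2 places backward in the alphabet (wrapping around), then take characters alternately from the front and the back (1st, last, 2nd, 2nd-last, ...).
Working it through for "kenclave": intermediate "iclajytc", final "icctlyaj".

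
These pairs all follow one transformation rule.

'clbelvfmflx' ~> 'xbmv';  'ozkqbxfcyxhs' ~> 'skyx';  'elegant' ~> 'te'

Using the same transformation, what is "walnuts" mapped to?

sl

The rule is to take characters alternately from the front and the back (1st, last, 2nd, 2nd-last, ...), then keep one character in every 3, starting at position 2 (positions 2nd, 5th, 8th, ...).
Starting from "walnuts": after the first operation, "wsatlun"; after the second, "sl".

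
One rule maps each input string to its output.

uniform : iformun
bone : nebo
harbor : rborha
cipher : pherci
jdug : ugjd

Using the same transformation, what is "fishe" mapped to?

shefi

Each output is the input with this applied: move the first 2 characters to the end (rotate left by 2).
Doing the same to "fishe": "shefi".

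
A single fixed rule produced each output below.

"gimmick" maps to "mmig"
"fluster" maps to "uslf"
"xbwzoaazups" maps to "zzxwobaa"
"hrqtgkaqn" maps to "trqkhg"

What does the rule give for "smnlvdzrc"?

vsnmld

The rule is to delete the last 3 characters, then sort the characters into reverse alphabetical order.
"smnlvdzrc" → "smnlvd" → "vsnmld".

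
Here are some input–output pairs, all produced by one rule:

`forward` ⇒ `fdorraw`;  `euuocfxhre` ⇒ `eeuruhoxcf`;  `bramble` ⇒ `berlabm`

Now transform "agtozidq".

aqgdtioz

Rule — take characters alternately from the front and the back (1st, last, 2nd, 2nd-last, ...).
Applying that to "agtozidq" gives "aqgdtioz".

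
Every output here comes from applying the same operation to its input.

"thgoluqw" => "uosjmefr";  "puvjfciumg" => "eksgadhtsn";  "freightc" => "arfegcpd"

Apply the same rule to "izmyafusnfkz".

xidlqsdywkxg

In each case the input is transformed by: reverse the string, then shift every letter 2 places backward in the alphabet (wrapping around).
"izmyafusnfkz" → "zkfnsufaymzi" → "xidlqsdywkxg".
(Check on "thgoluqw": → "wquloght" → "uosjmefr" ✓)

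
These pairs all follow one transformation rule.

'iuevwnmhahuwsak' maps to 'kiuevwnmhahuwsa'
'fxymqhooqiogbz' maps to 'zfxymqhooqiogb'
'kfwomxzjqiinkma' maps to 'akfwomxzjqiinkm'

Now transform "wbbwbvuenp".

pwbbwbvuen

Looking at the pairs, the operation is to move the last character to the front.
On "wbbwbvuenp" that produces "pwbbwbvuen".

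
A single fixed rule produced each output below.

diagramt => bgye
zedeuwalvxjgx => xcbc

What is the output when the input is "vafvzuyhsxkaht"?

tydt

The pattern: shift every letter 2 places backward in the alphabet (wrapping around), then keep only the first 4 characters.
Applying both steps to "vafvzuyhsxkaht": "tydtxswfqviyfr", then "tydt".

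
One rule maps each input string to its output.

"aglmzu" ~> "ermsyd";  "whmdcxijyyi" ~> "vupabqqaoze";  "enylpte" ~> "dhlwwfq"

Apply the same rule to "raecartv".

usjlnjsw

The transformation: move the first 3 characters to the end (rotate left by 3), then shift every letter 8 places backward in the alphabet (wrapping around).
Starting from "raecartv": after the first operation, "cartvrae"; after the second, "usjlnjsw".
(Check on "aglmzu": → "mzuagl" → "ermsyd" ✓)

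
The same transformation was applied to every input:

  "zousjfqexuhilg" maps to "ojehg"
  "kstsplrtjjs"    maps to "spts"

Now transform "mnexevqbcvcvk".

Each output is the input with this applied: keep one character in every 3, starting at position 2 (positions 2nd, 5th, 8th, ...).
Applying that to "mnexevqbcvcvk" gives "nebc".

nebc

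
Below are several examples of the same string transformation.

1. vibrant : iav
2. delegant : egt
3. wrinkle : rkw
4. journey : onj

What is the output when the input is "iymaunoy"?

Rule — move the first character to the end, then keep one character in every 3, starting at position 1 (positions 1st, 4th, 7th, ...).
Doing the same to "iymaunoy": "yuy".

yuy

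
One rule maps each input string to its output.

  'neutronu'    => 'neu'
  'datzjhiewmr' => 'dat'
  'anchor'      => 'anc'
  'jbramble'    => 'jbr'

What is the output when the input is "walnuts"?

wal

What's happening: keep only the first 3 characters.
On "walnuts" that produces "wal".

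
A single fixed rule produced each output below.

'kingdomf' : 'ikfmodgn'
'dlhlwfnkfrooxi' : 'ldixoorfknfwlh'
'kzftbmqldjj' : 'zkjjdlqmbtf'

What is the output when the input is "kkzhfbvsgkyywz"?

kkzwyykgsvbfhz

Each output is the input with this applied: move the first 2 characters to the end (rotate left by 2), then reverse the string.
Doing the same to "kkzhfbvsgkyywz": "kkzwyykgsvbfhz".
(Check on "kzftbmqldjj": → "ftbmqldjjkz" → "zkjjdlqmbtf" ✓)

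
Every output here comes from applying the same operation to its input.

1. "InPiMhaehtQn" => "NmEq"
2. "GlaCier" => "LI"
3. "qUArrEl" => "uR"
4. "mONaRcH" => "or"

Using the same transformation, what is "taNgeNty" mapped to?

Looking at the pairs, the operation is to flip the case of every letter, then keep one character in every 3, starting at position 2 (positions 2nd, 5th, 8th, ...).
So "taNgeNty" becomes "AEY".

AEY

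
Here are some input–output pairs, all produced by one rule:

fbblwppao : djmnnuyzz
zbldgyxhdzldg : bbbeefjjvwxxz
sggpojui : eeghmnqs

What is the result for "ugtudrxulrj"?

behjpprsssv

The pattern: shift every letter 2 places backward in the alphabet (wrapping around), then sort the characters into alphabetical order.
Working it through for "ugtudrxulrj": intermediate "sersbpvsjph", final "behjpprsssv".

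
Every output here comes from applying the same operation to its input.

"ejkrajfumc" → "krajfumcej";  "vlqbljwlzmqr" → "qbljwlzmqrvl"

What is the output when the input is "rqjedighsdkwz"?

jedighsdkwzrq

In each case the input is transformed by: move the first 2 characters to the end (rotate left by 2).
On "rqjedighsdkwz" that produces "jedighsdkwzrq".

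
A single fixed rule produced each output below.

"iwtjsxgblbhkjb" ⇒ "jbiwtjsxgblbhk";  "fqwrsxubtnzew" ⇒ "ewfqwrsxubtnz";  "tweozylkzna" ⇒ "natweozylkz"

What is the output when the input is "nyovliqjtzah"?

The rule is to move the last 2 characters to the front (rotate right by 2).
"nyovliqjtzah" → "ahnyovliqjtz".

ahnyovliqjtz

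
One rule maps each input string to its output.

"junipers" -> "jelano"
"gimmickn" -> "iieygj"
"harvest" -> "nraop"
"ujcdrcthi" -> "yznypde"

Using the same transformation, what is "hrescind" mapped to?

Rule — delete the first 2 characters, then shift every letter 4 places backward in the alphabet (wrapping around).
For "hrescind", step one produces "escind"; step two turns that into "aoyejz".

aoyejz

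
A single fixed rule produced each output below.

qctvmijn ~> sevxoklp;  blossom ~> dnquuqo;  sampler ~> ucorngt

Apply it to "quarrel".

swcttgn

Looking at the pairs, the operation is to shift every letter 2 places forward in the alphabet (wrapping around).
So "quarrel" becomes "swcttgn".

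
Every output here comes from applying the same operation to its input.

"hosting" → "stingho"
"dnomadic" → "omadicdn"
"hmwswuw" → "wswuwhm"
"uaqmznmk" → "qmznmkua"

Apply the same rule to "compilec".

Looking at the pairs, the operation is to move the first 2 characters to the end (rotate left by 2).
For "compilec" the result is "mpilecco".

mpilecco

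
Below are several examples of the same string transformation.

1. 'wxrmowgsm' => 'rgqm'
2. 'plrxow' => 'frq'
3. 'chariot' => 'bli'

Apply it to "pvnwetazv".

Each output is the input with this applied: shift every letter 6 places backward in the alphabet (wrapping around), then keep every other character starting from the second (positions 2nd, 4th, 6th, ...).
Applying both steps to "pvnwetazv": "jphqynutp", then "pqnt".

pqnt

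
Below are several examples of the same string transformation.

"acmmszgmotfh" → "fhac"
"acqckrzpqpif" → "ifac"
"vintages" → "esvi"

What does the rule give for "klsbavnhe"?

What's happening: move the first 2 characters to the end (rotate left by 2), then keep only the last 4 characters.
On "klsbavnhe": the first step gives "sbavnhekl", and the second then gives "hekl".

hekl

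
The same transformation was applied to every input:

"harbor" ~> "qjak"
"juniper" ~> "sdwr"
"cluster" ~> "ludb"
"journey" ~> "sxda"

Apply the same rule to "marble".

Rule — shift every letter 9 places forward in the alphabet (wrapping around), then keep only the first 4 characters.
For "marble", step one produces "vjakun"; step two turns that into "vjak".

vjak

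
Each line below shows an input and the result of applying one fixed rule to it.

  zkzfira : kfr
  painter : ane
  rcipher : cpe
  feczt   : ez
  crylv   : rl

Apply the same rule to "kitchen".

ice

Rule — keep every other character starting from the second (positions 2nd, 4th, 6th, ...).
On "kitchen" that produces "ice".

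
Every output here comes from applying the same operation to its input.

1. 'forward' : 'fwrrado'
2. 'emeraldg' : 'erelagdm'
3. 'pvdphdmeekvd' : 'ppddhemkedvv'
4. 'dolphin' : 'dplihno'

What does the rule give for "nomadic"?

namidco

Looking at the pairs, the operation is to swap each adjacent pair of characters (1↔2, 3↔4, ...), then move the first character to the end.
Working it through for "nomadic": intermediate "onamidc", final "namidco".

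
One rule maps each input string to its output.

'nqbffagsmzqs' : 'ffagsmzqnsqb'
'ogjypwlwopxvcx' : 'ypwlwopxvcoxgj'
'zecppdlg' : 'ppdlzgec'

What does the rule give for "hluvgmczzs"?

vgmczzhslu

The rule is to swap the first and last characters, then move the first 3 characters to the end (rotate left by 3).
Working it through for "hluvgmczzs": intermediate "sluvgmczzh", final "vgmczzhslu".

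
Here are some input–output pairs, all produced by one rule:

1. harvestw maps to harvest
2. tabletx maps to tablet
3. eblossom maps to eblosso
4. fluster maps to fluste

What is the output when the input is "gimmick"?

gimmic

What's happening: delete the last character.
Applying that to "gimmick" gives "gimmic".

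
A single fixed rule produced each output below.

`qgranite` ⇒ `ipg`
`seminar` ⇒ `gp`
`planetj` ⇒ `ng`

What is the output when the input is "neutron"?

In each case the input is transformed by: shift every letter 2 places forward in the alphabet (wrapping around), then keep one character in every 3, starting at position 2 (positions 2nd, 5th, 8th, ...).
So "neutron" becomes "gt".

gt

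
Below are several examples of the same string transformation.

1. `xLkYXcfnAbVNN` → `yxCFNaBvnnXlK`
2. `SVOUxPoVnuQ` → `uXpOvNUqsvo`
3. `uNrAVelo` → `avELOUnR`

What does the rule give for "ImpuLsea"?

In each case the input is transformed by: move the first 3 characters to the end (rotate left by 3), then flip the case of every letter.
Applying both steps to "ImpuLsea": "uLseaImp", then "UlSEAiMP".

UlSEAiMP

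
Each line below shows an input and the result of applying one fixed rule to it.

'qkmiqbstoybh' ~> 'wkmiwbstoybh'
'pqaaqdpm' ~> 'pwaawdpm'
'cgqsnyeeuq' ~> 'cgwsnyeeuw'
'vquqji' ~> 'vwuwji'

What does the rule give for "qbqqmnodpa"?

In each case the input is transformed by: replace every "q" with "w".
So "qbqqmnodpa" becomes "wbwwmnodpa".

wbwwmnodpa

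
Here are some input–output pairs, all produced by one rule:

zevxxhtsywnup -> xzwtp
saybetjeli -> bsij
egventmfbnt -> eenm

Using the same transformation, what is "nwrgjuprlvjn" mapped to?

gnvp

Looking at the pairs, the operation is to keep one character in every 3, starting at position 1 (positions 1st, 4th, 7th, ...), then swap each adjacent pair of characters (1↔2, 3↔4, ...).
"nwrgjuprlvjn" → "ngpv" → "gnvp".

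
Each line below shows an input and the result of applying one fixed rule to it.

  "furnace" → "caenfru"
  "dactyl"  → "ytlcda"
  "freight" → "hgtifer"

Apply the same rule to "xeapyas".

The rule is to move the last 2 characters to the front (rotate right by 2), then take characters alternately from the front and the back (1st, last, 2nd, 2nd-last, ...).
On "xeapyas": the first step gives "asxeapy", and the second then gives "ayspxae".

ayspxae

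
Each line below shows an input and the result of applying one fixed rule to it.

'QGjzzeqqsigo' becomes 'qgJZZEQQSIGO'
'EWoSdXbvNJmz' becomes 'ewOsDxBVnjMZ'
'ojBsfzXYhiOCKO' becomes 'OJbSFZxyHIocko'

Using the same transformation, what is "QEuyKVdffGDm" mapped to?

Rule — flip the case of every letter.
So "QEuyKVdffGDm" becomes "qeUYkvDFFgdM".

qeUYkvDFFgdM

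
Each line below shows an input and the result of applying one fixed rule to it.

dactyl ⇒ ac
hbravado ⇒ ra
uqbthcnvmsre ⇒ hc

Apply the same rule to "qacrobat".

The pattern: swap the front and back halves of the string, then keep only the last 2 characters.
On "qacrobat": the first step gives "obatqacr", and the second then gives "cr".

cr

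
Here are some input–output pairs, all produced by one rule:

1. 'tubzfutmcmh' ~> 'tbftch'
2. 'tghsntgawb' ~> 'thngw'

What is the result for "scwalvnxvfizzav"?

The pattern: keep every other character starting from the first (positions 1st, 3rd, 5th, ...).
For "scwalvnxvfizzav" the result is "swlnvizv".

swlnvizv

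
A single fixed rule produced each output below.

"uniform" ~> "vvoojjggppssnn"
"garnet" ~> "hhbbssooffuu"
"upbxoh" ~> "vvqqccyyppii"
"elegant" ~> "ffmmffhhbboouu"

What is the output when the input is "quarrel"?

rrvvbbssssffmm

Rule — double every character, then shift every letter 1 place forward in the alphabet (wrapping around).
"quarrel" → "rrvvbbssssffmm".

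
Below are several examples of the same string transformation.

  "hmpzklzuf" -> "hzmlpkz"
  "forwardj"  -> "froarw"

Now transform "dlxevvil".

The pattern: delete the last 2 characters, then take characters alternately from the front and the back (1st, last, 2nd, 2nd-last, ...).
On "dlxevvil": the first step gives "dlxevv", and the second then gives "dvlvxe".

dvlvxe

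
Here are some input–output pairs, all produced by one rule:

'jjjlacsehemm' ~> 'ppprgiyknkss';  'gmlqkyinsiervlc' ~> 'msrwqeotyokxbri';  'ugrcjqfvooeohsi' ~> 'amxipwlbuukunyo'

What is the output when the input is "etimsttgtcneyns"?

Each output is the input with this applied: shift every letter 6 places forward in the alphabet (wrapping around).
Applying that to "etimsttgtcneyns" gives "kzosyzzmzitkety".

kzosyzzmzitkety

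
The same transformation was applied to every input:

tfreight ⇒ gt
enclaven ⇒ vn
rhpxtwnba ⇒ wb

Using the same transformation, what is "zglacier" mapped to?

ir

Rule — keep every other character starting from the second (positions 2nd, 4th, 6th, ...), then delete the first 2 characters.
On "zglacier": the first step gives "gair", and the second then gives "ir".
(Check on "tfreight": → "fegt" → "gt" ✓)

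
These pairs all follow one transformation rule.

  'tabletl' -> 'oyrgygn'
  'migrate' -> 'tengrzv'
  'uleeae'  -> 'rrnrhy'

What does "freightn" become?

Looking at the pairs, the operation is to shift every letter 13 places forward in the alphabet (wrapping around) — i.e. ROT13, then move the first 2 characters to the end (rotate left by 2).
Working it through for "freightn": intermediate "servtuga", final "rvtugase".

rvtugase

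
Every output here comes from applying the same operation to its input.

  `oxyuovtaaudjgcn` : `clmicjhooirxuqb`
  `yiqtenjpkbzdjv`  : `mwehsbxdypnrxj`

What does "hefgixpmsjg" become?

What's happening: shift every letter 12 places backward in the alphabet (wrapping around).
For "hefgixpmsjg" the result is "vstuwldagxu".

vstuwldagxu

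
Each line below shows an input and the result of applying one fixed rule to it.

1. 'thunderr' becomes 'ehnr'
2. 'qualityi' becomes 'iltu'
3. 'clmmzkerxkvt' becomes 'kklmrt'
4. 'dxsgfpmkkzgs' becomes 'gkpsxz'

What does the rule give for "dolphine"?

eiop

Looking at the pairs, the operation is to keep every other character starting from the second (positions 2nd, 4th, 6th, ...), then sort the characters into alphabetical order.
For "dolphine", step one produces "opie"; step two turns that into "eiop".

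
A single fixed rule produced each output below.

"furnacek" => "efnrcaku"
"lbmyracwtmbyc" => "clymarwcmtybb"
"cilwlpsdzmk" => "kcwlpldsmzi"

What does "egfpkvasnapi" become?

What's happening: swap each adjacent pair of characters (1↔2, 3↔4, ...), then swap the first and last characters.
For "egfpkvasnapi", step one produces "gepfvksaanip"; step two turns that into "pepfvksaanig".

pepfvksaanig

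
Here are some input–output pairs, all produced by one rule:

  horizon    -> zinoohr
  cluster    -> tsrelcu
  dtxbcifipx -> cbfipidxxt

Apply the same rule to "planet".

What's happening: move the first 3 characters to the end (rotate left by 3), then swap each adjacent pair of characters (1↔2, 3↔4, ...).
Working it through for "planet": intermediate "netpla", final "enptal".

enptal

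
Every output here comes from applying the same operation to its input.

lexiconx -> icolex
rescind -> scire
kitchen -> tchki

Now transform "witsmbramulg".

amuwitsmbr

The rule is to delete the last 2 characters, then move the last 3 characters to the front (rotate right by 3).
Working it through for "witsmbramulg": intermediate "witsmbramu", final "amuwitsmbr".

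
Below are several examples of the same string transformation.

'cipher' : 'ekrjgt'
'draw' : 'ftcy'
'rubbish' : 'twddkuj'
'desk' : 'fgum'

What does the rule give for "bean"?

Looking at the pairs, the operation is to shift every letter 2 places forward in the alphabet (wrapping around).
For "bean" the result is "dgcp".

dgcp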